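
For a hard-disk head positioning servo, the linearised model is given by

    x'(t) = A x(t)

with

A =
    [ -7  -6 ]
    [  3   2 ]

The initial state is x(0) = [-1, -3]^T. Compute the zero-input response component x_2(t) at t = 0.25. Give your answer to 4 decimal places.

det(sI - A) = s^2 - (tr A)s + det A, with tr A = (-7) + 2 = -5 and det A = (-7)·2 - (-6)·3 = -14 - (-18) = 4.
So p(s) = det(sI - A) = s^2 + 5s + 4.
Factor s^2 + 5s + 4: two numbers with sum -5 and product 4 are -1 and -4, so s^2 + 5s + 4 = (s + 1)(s + 4).
Hence p(s) = (s + 1) (s + 4), with roots -4, -1.
The eigenvalues -4, -1 are distinct and real, so A is diagonalisable and x(t) = e^{At} x(0) = V diag(e^{λ_i t}) V^{-1} x(0), where the columns of V are the eigenvectors.
λ = -4: A - (-4)I = [[-3, -6], [3, 6]]. Row 1 gives (-3)·v1 + (-6)·v2 = 0, so take v_1 = [-2, 1]^T.
λ = -1: A - (-1)I = [[-6, -6], [3, 3]]. Row 1 gives (-6)·v1 + (-6)·v2 = 0, so take v_2 = [-1, 1]^T.
V = [v_1 v_2] = [[-2, -1], [1, 1]] has det V = -1, so V^{-1} = adj(V)/det V = [[-1, -1], [1, 2]].
Modal coordinates z(0) = V^{-1} x(0): (-1)·(-1) + (-1)·(-3) = 4; 1·(-1) + 2·(-3) = -7; so z(0) = [4, -7]^T.
x_2(t) = Σ_i (v_i)_2 · z_i(0) · e^{λ_i t} (row 2 of V times the modal terms).
x_2(0.25) = 1·4·e^{-4·0.25} + 1·(-7)·e^{-1·0.25} = 4·0.367879 + (-7)·0.778801 = -3.9801.

-3.9801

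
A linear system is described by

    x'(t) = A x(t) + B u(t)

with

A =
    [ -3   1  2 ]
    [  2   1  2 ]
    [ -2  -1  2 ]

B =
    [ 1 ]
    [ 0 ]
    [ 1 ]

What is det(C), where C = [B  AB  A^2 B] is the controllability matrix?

AB = [[-1], [4], [0]]
A^2B = [[7], [2], [-2]]
Controllability matrix C = [B  AB  A^2B] = [[1, -1, 7], [0, 4, 2], [1, 0, -2]]
Expanding along the first row, det(C) = 1·(4·(-2) - 2·0) - (-1)·(0·(-2) - 2·1) + 7·(0·0 - 4·1) = 1·(-8) - (-1)·(-2) + 7·(-4) = -38
Since det(C) ≠ 0, rank(C) = 3 and the system is completely controllable.

-38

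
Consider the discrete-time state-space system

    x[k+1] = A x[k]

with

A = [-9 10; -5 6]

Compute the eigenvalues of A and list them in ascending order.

det(zI - A) = z^2 - (tr A)z + det A, with tr A = (-9) + 6 = -3 and det A = (-9)·6 - 10·(-5) = -54 - (-50) = -4.
So p(z) = det(zI - A) = z^2 + 3z - 4.
Factor z^2 + 3z - 4: two numbers with sum -3 and product -4 are 1 and -4, so z^2 + 3z - 4 = (z - 1)(z + 4).
Hence p(z) = (z - 1) (z + 4), with roots -4, 1.

-4, 1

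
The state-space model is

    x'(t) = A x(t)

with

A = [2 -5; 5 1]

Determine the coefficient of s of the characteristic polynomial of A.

-3

For a 2×2 matrix, det(sI - A) = s^2 - (tr A)s + det A.
tr A = 3, det A = 27.
So p(s) = s^2 - 3s + 27.
The coefficient of s is -3.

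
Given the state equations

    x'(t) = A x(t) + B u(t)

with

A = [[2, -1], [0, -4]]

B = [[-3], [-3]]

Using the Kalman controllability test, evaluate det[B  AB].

-45

AB = [[-3], [12]]
Controllability matrix C = [B  AB] = [[-3, -3], [-3, 12]]
det(C) = (-3)·12 - (-3)·(-3) = -36 - 9 = -45
Since det(C) ≠ 0, rank(C) = 2 and the system is completely controllable.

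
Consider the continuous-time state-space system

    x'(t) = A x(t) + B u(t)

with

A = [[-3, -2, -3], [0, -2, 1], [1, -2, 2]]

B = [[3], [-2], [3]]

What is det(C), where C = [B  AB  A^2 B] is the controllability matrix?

612

AB = [[-14], [7], [13]]
A^2B = [[-11], [-1], [-2]]
Controllability matrix C = [B  AB  A^2B] = [[3, -14, -11], [-2, 7, -1], [3, 13, -2]]
Expanding along the first row, det(C) = 3·(7·(-2) - (-1)·13) - (-14)·((-2)·(-2) - (-1)·3) + (-11)·((-2)·13 - 7·3) = 3·(-1) - (-14)·7 + (-11)·(-47) = 612
Since det(C) ≠ 0, rank(C) = 3 and the system is completely controllable.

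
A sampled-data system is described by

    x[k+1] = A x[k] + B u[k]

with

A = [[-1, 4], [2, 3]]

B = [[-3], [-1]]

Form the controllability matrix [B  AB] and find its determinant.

AB = [[-1], [-9]]
Controllability matrix C = [B  AB] = [[-3, -1], [-1, -9]]
det(C) = (-3)·(-9) - (-1)·(-1) = 27 - 1 = 26
Since det(C) ≠ 0, rank(C) = 2 and the system is completely controllable.

26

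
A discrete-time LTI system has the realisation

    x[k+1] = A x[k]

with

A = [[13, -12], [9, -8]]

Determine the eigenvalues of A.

det(zI - A) = z^2 - (tr A)z + det A, with tr A = 13 + (-8) = 5 and det A = 13·(-8) - (-12)·9 = -104 - (-108) = 4.
So p(z) = det(zI - A) = z^2 - 5z + 4.
Factor z^2 - 5z + 4: two numbers with sum 5 and product 4 are 4 and 1, so z^2 - 5z + 4 = (z - 4)(z - 1).
Hence p(z) = (z - 4) (z - 1), with roots 1, 4.

1, 4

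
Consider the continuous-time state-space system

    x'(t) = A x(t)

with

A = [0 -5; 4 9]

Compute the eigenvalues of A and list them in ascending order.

det(sI - A) = s^2 - (tr A)s + det A, with tr A = 0 + 9 = 9 and det A = 0·9 - (-5)·4 = 0 - (-20) = 20.
So p(s) = det(sI - A) = s^2 - 9s + 20.
Factor s^2 - 9s + 20: two numbers with sum 9 and product 20 are 5 and 4, so s^2 - 9s + 20 = (s - 5)(s - 4).
Hence p(s) = (s - 5) (s - 4), with roots 4, 5.
At least one eigenvalue has non-negative real part, so the system is not asymptotically stable.

4, 5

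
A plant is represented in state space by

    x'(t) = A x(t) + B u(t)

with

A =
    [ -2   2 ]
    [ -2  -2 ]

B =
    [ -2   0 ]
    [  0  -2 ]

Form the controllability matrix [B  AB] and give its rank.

2

AB = [[4, -4], [4, 4]]
Controllability matrix C = [B  AB] = [[-2, 0, 4, -4], [0, -2, 4, 4]]
Take the 2×2 submatrix of C formed by columns 1, 2: [[-2, 0], [0, -2]]. Its determinant is (-2)·(-2) - 0·0 = 4 - 0 = 4 ≠ 0.
So rank(C) ≥ 2; since C has 2 rows, rank(C) = 2.
rank(C) = 2 = n, so the pair (A, B) is completely controllable.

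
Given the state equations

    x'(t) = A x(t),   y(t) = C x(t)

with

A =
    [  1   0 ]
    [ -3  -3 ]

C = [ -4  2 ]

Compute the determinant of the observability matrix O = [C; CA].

44

CA = [[-10, -6]]
Observability matrix O = [C; CA] = [[-4, 2], [-10, -6]]
det(O) = (-4)·(-6) - 2·(-10) = 24 - (-20) = 44
Since det(O) ≠ 0, rank(O) = 2 and the system is completely observable.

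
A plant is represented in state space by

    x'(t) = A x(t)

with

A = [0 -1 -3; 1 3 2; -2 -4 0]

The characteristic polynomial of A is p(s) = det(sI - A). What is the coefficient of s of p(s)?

Expand det(sI - A) for the 3×3 matrix.
p(s) = s^3 - 3s^2 + 3s + 2.
(Check: constant term = det(-A) = (-1)^3 det A = 2; coefficient of s^2 = -tr A = -3.)
The coefficient of s is 3.

3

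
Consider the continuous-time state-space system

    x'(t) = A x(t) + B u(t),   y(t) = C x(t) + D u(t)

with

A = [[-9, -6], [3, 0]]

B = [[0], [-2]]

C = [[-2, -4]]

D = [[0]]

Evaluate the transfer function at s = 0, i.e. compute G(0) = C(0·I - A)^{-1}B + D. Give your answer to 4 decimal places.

G(0) = C(-A)^{-1}B + D = -C A^{-1} B + D.
det A = 18, so A^{-1} = (1/18)·adj(A) = [[0, 1/3], [-1/6, -1/2]]
A^{-1} B = [-2/3, 1]^T
C A^{-1} B = -8/3
G(0) = D - C A^{-1} B = 0 - (-8/3) = 8/3 ≈ 2.6667

2.6667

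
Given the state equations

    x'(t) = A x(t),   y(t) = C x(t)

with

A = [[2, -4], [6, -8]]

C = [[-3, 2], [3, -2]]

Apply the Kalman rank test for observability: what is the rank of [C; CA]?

1

CA = [[6, -4], [-6, 4]]
Observability matrix O = [C; CA] = [[-3, 2], [3, -2], [6, -4], [-6, 4]]
Every row of O is a scalar multiple of row 1 = [-3, 2] (multipliers 1, -1, -2, 2), so the rows span a one-dimensional space.
O ≠ 0, hence rank(O) = 1.
rank(O) = 1 < n = 2, so the pair (A, C) is not completely observable.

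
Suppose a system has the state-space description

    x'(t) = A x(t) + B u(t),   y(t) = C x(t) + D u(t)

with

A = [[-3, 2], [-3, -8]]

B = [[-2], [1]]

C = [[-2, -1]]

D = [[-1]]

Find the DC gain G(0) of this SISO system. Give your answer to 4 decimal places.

-0.3667

G(0) = C(-A)^{-1}B + D = -C A^{-1} B + D.
det A = 30, so A^{-1} = (1/30)·adj(A) = [[-4/15, -1/15], [1/10, -1/10]]
A^{-1} B = [7/15, -3/10]^T
C A^{-1} B = -19/30
G(0) = D - C A^{-1} B = -1 - (-19/30) = -11/30 ≈ -0.3667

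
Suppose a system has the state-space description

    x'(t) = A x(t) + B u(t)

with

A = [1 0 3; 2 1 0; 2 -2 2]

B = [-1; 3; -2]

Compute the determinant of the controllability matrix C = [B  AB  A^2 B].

636

AB = [[-7], [1], [-12]]
A^2B = [[-43], [-13], [-40]]
Controllability matrix C = [B  AB  A^2B] = [[-1, -7, -43], [3, 1, -13], [-2, -12, -40]]
Expanding along the first row, det(C) = (-1)·(1·(-40) - (-13)·(-12)) - (-7)·(3·(-40) - (-13)·(-2)) + (-43)·(3·(-12) - 1·(-2)) = (-1)·(-196) - (-7)·(-146) + (-43)·(-34) = 636
Since det(C) ≠ 0, rank(C) = 3 and the system is completely controllable.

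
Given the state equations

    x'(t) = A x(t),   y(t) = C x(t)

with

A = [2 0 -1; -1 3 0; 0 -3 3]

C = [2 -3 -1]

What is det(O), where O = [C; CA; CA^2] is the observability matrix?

-27

CA = [[7, -6, -5]]
CA^2 = [[20, -3, -22]]
Observability matrix O = [C; CA; CA^2] = [[2, -3, -1], [7, -6, -5], [20, -3, -22]]
Expanding along the first row, det(O) = 2·((-6)·(-22) - (-5)·(-3)) - (-3)·(7·(-22) - (-5)·20) + (-1)·(7·(-3) - (-6)·20) = 2·117 - (-3)·(-54) + (-1)·99 = -27
Since det(O) ≠ 0, rank(O) = 3 and the system is completely observable.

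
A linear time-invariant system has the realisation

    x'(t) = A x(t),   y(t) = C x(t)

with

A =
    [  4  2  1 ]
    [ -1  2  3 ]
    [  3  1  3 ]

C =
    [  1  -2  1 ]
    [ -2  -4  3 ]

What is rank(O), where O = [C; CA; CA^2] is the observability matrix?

CA = [[9, -1, -2], [5, -9, -5]]
CA^2 = [[31, 14, 0], [14, -13, -37]]
Observability matrix O = [C; CA; CA^2] = [[1, -2, 1], [-2, -4, 3], [9, -1, -2], [5, -9, -5], [31, 14, 0], [14, -13, -37]]
Take the 3×3 submatrix of O formed by rows 1, 2, 3: [[1, -2, 1], [-2, -4, 3], [9, -1, -2]]. Its determinant is 1·((-4)·(-2) - 3·(-1)) - (-2)·((-2)·(-2) - 3·9) + 1·((-2)·(-1) - (-4)·9) = 1·11 - (-2)·(-23) + 1·38 = 3 ≠ 0.
So rank(O) ≥ 3; since O has 3 columns, rank(O) = 3.
rank(O) = 3 = n, so the pair (A, C) is completely observable.

3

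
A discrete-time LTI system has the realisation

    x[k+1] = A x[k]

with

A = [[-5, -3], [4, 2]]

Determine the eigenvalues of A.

-2, -1

det(zI - A) = z^2 - (tr A)z + det A, with tr A = (-5) + 2 = -3 and det A = (-5)·2 - (-3)·4 = -10 - (-12) = 2.
So p(z) = det(zI - A) = z^2 + 3z + 2.
Factor z^2 + 3z + 2: two numbers with sum -3 and product 2 are -1 and -2, so z^2 + 3z + 2 = (z + 1)(z + 2).
Hence p(z) = (z + 1) (z + 2), with roots -2, -1.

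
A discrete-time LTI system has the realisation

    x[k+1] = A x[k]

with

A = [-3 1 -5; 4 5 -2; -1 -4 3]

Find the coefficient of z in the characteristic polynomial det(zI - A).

-26

Expand det(zI - A) for the 3×3 matrix.
p(z) = z^3 - 5z^2 - 26z - 24.
(Check: constant term = det(-A) = (-1)^3 det A = -24; coefficient of z^2 = -tr A = -5.)
The coefficient of z is -26.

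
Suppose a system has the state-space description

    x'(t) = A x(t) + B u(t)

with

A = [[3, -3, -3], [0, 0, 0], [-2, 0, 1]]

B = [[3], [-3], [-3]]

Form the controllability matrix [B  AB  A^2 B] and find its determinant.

-2187

AB = [[27], [0], [-9]]
A^2B = [[108], [0], [-63]]
Controllability matrix C = [B  AB  A^2B] = [[3, 27, 108], [-3, 0, 0], [-3, -9, -63]]
Expanding along the first row, det(C) = 3·(0·(-63) - 0·(-9)) - 27·((-3)·(-63) - 0·(-3)) + 108·((-3)·(-9) - 0·(-3)) = 3·0 - 27·189 + 108·27 = -2187
Since det(C) ≠ 0, rank(C) = 3 and the system is completely controllable.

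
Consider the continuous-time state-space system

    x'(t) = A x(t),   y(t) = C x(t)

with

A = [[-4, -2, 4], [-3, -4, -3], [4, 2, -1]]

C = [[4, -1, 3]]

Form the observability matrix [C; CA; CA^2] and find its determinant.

-3288

CA = [[-1, 2, 16]]
CA^2 = [[62, 26, -26]]
Observability matrix O = [C; CA; CA^2] = [[4, -1, 3], [-1, 2, 16], [62, 26, -26]]
Expanding along the first row, det(O) = 4·(2·(-26) - 16·26) - (-1)·((-1)·(-26) - 16·62) + 3·((-1)·26 - 2·62) = 4·(-468) - (-1)·(-966) + 3·(-150) = -3288
Since det(O) ≠ 0, rank(O) = 3 and the system is completely observable.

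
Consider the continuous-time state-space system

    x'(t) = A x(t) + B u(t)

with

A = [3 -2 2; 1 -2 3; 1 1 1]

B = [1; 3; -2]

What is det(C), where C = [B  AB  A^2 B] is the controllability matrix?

AB = [[-7], [-11], [2]]
A^2B = [[5], [21], [-16]]
Controllability matrix C = [B  AB  A^2B] = [[1, -7, 5], [3, -11, 21], [-2, 2, -16]]
Expanding along the first row, det(C) = 1·((-11)·(-16) - 21·2) - (-7)·(3·(-16) - 21·(-2)) + 5·(3·2 - (-11)·(-2)) = 1·134 - (-7)·(-6) + 5·(-16) = 12
Since det(C) ≠ 0, rank(C) = 3 and the system is completely controllable.

12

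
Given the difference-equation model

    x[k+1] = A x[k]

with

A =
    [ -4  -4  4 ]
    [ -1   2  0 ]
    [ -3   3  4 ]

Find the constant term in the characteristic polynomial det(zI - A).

36

Expand det(zI - A) for the 3×3 matrix.
p(z) = z^3 - 2z^2 - 8z + 36.
(Check: constant term = det(-A) = (-1)^3 det A = 36; coefficient of z^2 = -tr A = -2.)
The constant term is 36.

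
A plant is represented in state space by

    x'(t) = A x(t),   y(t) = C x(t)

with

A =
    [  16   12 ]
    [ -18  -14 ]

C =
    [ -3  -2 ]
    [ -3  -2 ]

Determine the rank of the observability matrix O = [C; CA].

CA = [[-12, -8], [-12, -8]]
Observability matrix O = [C; CA] = [[-3, -2], [-3, -2], [-12, -8], [-12, -8]]
Every row of O is a scalar multiple of row 1 = [-3, -2] (multipliers 1, 1, 4, 4), so the rows span a one-dimensional space.
O ≠ 0, hence rank(O) = 1.
rank(O) = 1 < n = 2, so the pair (A, C) is not completely observable.

1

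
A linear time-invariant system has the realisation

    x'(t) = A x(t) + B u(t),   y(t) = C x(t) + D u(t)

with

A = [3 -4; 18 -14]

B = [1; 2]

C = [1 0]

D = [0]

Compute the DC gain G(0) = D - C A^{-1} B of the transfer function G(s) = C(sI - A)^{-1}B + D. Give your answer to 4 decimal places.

G(0) = C(-A)^{-1}B + D = -C A^{-1} B + D.
det A = 30, so A^{-1} = (1/30)·adj(A) = [[-7/15, 2/15], [-3/5, 1/10]]
A^{-1} B = [-1/5, -2/5]^T
C A^{-1} B = -1/5
G(0) = D - C A^{-1} B = 0 - (-1/5) = 1/5 ≈ 0.2000

0.2000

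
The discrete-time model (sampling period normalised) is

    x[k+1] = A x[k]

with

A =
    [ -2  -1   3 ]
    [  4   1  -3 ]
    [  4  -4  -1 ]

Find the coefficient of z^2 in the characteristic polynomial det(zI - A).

Expand det(zI - A) for the 3×3 matrix.
p(z) = z^3 + 2z^2 - 21z + 26.
(Check: constant term = det(-A) = (-1)^3 det A = 26; coefficient of z^2 = -tr A = 2.)
The coefficient of z^2 is 2.

2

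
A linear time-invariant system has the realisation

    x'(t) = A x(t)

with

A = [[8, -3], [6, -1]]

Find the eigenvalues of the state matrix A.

det(sI - A) = s^2 - (tr A)s + det A, with tr A = 8 + (-1) = 7 and det A = 8·(-1) - (-3)·6 = -8 - (-18) = 10.
So p(s) = det(sI - A) = s^2 - 7s + 10.
Factor s^2 - 7s + 10: two numbers with sum 7 and product 10 are 5 and 2, so s^2 - 7s + 10 = (s - 5)(s - 2).
Hence p(s) = (s - 5) (s - 2), with roots 2, 5.
At least one eigenvalue has non-negative real part, so the system is not asymptotically stable.

2, 5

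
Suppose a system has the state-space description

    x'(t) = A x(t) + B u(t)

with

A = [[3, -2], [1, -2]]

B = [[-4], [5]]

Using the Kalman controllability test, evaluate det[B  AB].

AB = [[-22], [-14]]
Controllability matrix C = [B  AB] = [[-4, -22], [5, -14]]
det(C) = (-4)·(-14) - (-22)·5 = 56 - (-110) = 166
Since det(C) ≠ 0, rank(C) = 2 and the system is completely controllable.

166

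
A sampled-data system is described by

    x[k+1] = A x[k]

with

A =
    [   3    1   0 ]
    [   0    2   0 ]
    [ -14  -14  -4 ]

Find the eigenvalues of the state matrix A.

det(zI - A) = z^3 - (tr A)z^2 + (M11 + M22 + M33)z - det A, where Mii is the 2×2 principal minor of A obtained by deleting row i and column i.
tr A = 3 + 2 + (-4) = 1; M11 = 2·(-4) - 0·(-14) = -8 - 0 = -8; M22 = 3·(-4) - 0·(-14) = -12 - 0 = -12; M33 = 3·2 - 1·0 = 6 - 0 = 6; sum of minors = -14.
det A = 3·(2·(-4) - 0·(-14)) - 1·(0·(-4) - 0·(-14)) + 0·(0·(-14) - 2·(-14)) = 3·(-8) - 1·0 + 0·28 = -24.
So p(z) = det(zI - A) = z^3 - z^2 - 14z + 24.
Rational-root test: any integer root divides 24. Testing small divisors, z = 2 works: p(2) = 8 + (-4) + (-28) + 24 = 0, so (z - 2) is a factor.
Dividing, p(z) = (z - 2)(z^2 + z - 12).
Factor z^2 + z - 12: two numbers with sum -1 and product -12 are 3 and -4, so z^2 + z - 12 = (z - 3)(z + 4).
Hence p(z) = (z - 3) (z - 2) (z + 4), with roots -4, 2, 3.

-4, 2, 3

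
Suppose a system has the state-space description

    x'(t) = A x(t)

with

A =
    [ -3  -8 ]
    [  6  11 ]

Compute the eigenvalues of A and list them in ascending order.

det(sI - A) = s^2 - (tr A)s + det A, with tr A = (-3) + 11 = 8 and det A = (-3)·11 - (-8)·6 = -33 - (-48) = 15.
So p(s) = det(sI - A) = s^2 - 8s + 15.
Factor s^2 - 8s + 15: two numbers with sum 8 and product 15 are 5 and 3, so s^2 - 8s + 15 = (s - 5)(s - 3).
Hence p(s) = (s - 5) (s - 3), with roots 3, 5.
At least one eigenvalue has non-negative real part, so the system is not asymptotically stable.

3, 5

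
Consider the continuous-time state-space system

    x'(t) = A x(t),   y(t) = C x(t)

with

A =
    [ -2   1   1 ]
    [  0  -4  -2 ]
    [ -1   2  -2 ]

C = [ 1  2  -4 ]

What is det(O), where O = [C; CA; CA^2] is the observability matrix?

-904

CA = [[2, -15, 5]]
CA^2 = [[-9, 72, 22]]
Observability matrix O = [C; CA; CA^2] = [[1, 2, -4], [2, -15, 5], [-9, 72, 22]]
Expanding along the first row, det(O) = 1·((-15)·22 - 5·72) - 2·(2·22 - 5·(-9)) + (-4)·(2·72 - (-15)·(-9)) = 1·(-690) - 2·89 + (-4)·9 = -904
Since det(O) ≠ 0, rank(O) = 3 and the system is completely observable.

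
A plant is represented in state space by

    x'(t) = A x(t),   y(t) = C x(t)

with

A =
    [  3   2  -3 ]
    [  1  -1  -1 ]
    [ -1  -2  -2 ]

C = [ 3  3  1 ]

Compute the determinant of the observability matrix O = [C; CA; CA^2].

713

CA = [[11, 1, -14]]
CA^2 = [[48, 49, -6]]
Observability matrix O = [C; CA; CA^2] = [[3, 3, 1], [11, 1, -14], [48, 49, -6]]
Expanding along the first row, det(O) = 3·(1·(-6) - (-14)·49) - 3·(11·(-6) - (-14)·48) + 1·(11·49 - 1·48) = 3·680 - 3·606 + 1·491 = 713
Since det(O) ≠ 0, rank(O) = 3 and the system is completely observable.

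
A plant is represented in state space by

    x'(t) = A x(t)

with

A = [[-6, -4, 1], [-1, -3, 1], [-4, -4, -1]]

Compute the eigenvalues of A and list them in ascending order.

-5, -3, -2

det(sI - A) = s^3 - (tr A)s^2 + (M11 + M22 + M33)s - det A, where Mii is the 2×2 principal minor of A obtained by deleting row i and column i.
tr A = (-6) + (-3) + (-1) = -10; M11 = (-3)·(-1) - 1·(-4) = 3 - (-4) = 7; M22 = (-6)·(-1) - 1·(-4) = 6 - (-4) = 10; M33 = (-6)·(-3) - (-4)·(-1) = 18 - 4 = 14; sum of minors = 31.
det A = (-6)·((-3)·(-1) - 1·(-4)) - (-4)·((-1)·(-1) - 1·(-4)) + 1·((-1)·(-4) - (-3)·(-4)) = (-6)·7 - (-4)·5 + 1·(-8) = -30.
So p(s) = det(sI - A) = s^3 + 10s^2 + 31s + 30.
Rational-root test: any integer root divides 30. Testing small divisors, s = -2 works: p(-2) = -8 + 40 + (-62) + 30 = 0, so (s + 2) is a factor.
Dividing, p(s) = (s + 2)(s^2 + 8s + 15).
Factor s^2 + 8s + 15: two numbers with sum -8 and product 15 are -3 and -5, so s^2 + 8s + 15 = (s + 3)(s + 5).
Hence p(s) = (s + 2) (s + 3) (s + 5), with roots -5, -3, -2.
All eigenvalues have negative real part, so the system is asymptotically stable.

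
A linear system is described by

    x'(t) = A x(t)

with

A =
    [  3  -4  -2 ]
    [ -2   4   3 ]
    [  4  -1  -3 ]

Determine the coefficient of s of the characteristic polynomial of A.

Expand det(sI - A) for the 3×3 matrix.
p(s) = s^3 - 4s^2 - 6s + 23.
(Check: constant term = det(-A) = (-1)^3 det A = 23; coefficient of s^2 = -tr A = -4.)
The coefficient of s is -6.

-6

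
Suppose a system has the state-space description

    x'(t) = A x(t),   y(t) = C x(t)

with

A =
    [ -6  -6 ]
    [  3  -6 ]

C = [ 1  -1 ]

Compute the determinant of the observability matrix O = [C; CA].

CA = [[-9, 0]]
Observability matrix O = [C; CA] = [[1, -1], [-9, 0]]
det(O) = 1·0 - (-1)·(-9) = 0 - 9 = -9
Since det(O) ≠ 0, rank(O) = 2 and the system is completely observable.

-9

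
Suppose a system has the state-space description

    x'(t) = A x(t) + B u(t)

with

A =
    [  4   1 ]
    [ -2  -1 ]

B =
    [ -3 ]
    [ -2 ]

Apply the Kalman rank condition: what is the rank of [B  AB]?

AB = [[-14], [8]]
Controllability matrix C = [B  AB] = [[-3, -14], [-2, 8]]
det(C) = (-3)·8 - (-14)·(-2) = -24 - 28 = -52 ≠ 0, so rank(C) = 2.
rank(C) = 2 = n, so the pair (A, B) is completely controllable.

2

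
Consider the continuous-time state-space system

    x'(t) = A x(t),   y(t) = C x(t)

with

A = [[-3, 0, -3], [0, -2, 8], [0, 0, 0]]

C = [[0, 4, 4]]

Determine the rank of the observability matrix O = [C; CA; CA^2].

CA = [[0, -8, 32]]
CA^2 = [[0, 16, -64]]
Observability matrix O = [C; CA; CA^2] = [[0, 4, 4], [0, -8, 32], [0, 16, -64]]
Column 1 of O is identically zero, so rank(O) ≤ 2.
The 2×2 minor from rows 1, 2, columns 2, 3 is 4·32 - 4·(-8) = 128 - (-32) = 160 ≠ 0, so rank(O) = 2.
rank(O) = 2 < n = 3, so the pair (A, C) is not completely observable.

2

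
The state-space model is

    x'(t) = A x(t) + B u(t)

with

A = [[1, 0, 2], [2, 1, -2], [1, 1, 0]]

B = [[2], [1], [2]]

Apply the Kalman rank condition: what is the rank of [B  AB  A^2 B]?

AB = [[6], [1], [3]]
A^2B = [[12], [7], [7]]
Controllability matrix C = [B  AB  A^2B] = [[2, 6, 12], [1, 1, 7], [2, 3, 7]]
det(C) = 2·(1·7 - 7·3) - 6·(1·7 - 7·2) + 12·(1·3 - 1·2) = 2·(-14) - 6·(-7) + 12·1 = 26 ≠ 0, so rank(C) = 3.
rank(C) = 3 = n, so the pair (A, B) is completely controllable.

3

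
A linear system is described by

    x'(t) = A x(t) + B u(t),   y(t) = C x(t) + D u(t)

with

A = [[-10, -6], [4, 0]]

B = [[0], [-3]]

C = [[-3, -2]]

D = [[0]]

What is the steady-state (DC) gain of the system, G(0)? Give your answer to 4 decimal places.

0.2500

G(0) = C(-A)^{-1}B + D = -C A^{-1} B + D.
det A = 24, so A^{-1} = (1/24)·adj(A) = [[0, 1/4], [-1/6, -5/12]]
A^{-1} B = [-3/4, 5/4]^T
C A^{-1} B = -1/4
G(0) = D - C A^{-1} B = 0 - (-1/4) = 1/4 ≈ 0.2500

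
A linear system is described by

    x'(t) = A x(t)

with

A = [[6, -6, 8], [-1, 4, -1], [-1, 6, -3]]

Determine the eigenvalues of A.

det(sI - A) = s^3 - (tr A)s^2 + (M11 + M22 + M33)s - det A, where Mii is the 2×2 principal minor of A obtained by deleting row i and column i.
tr A = 6 + 4 + (-3) = 7; M11 = 4·(-3) - (-1)·6 = -12 - (-6) = -6; M22 = 6·(-3) - 8·(-1) = -18 - (-8) = -10; M33 = 6·4 - (-6)·(-1) = 24 - 6 = 18; sum of minors = 2.
det A = 6·(4·(-3) - (-1)·6) - (-6)·((-1)·(-3) - (-1)·(-1)) + 8·((-1)·6 - 4·(-1)) = 6·(-6) - (-6)·2 + 8·(-2) = -40.
So p(s) = det(sI - A) = s^3 - 7s^2 + 2s + 40.
Rational-root test: any integer root divides 40. Testing small divisors, s = -2 works: p(-2) = -8 + (-28) + (-4) + 40 = 0, so (s + 2) is a factor.
Dividing, p(s) = (s + 2)(s^2 - 9s + 20).
Factor s^2 - 9s + 20: two numbers with sum 9 and product 20 are 5 and 4, so s^2 - 9s + 20 = (s - 5)(s - 4).
Hence p(s) = (s - 5) (s - 4) (s + 2), with roots -2, 4, 5.
At least one eigenvalue has non-negative real part, so the system is not asymptotically stable.

-2, 4, 5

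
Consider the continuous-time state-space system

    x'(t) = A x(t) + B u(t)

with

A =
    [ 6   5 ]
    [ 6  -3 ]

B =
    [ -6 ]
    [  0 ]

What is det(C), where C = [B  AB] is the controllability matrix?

216

AB = [[-36], [-36]]
Controllability matrix C = [B  AB] = [[-6, -36], [0, -36]]
det(C) = (-6)·(-36) - (-36)·0 = 216 - 0 = 216
Since det(C) ≠ 0, rank(C) = 2 and the system is completely controllable.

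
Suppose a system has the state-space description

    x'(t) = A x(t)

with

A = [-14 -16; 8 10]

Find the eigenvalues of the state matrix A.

-6, 2

det(sI - A) = s^2 - (tr A)s + det A, with tr A = (-14) + 10 = -4 and det A = (-14)·10 - (-16)·8 = -140 - (-128) = -12.
So p(s) = det(sI - A) = s^2 + 4s - 12.
Factor s^2 + 4s - 12: two numbers with sum -4 and product -12 are 2 and -6, so s^2 + 4s - 12 = (s - 2)(s + 6).
Hence p(s) = (s - 2) (s + 6), with roots -6, 2.
At least one eigenvalue has non-negative real part, so the system is not asymptotically stable.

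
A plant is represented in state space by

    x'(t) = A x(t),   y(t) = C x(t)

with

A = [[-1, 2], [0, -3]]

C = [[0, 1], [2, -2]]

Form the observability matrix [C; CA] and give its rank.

CA = [[0, -3], [-2, 10]]
Observability matrix O = [C; CA] = [[0, 1], [2, -2], [0, -3], [-2, 10]]
Take the 2×2 submatrix of O formed by rows 1, 2: [[0, 1], [2, -2]]. Its determinant is 0·(-2) - 1·2 = 0 - 2 = -2 ≠ 0.
So rank(O) ≥ 2; since O has 2 columns, rank(O) = 2.
rank(O) = 2 = n, so the pair (A, C) is completely observable.

2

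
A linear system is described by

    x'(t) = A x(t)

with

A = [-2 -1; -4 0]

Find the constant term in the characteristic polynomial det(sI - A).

For a 2×2 matrix, det(sI - A) = s^2 - (tr A)s + det A.
tr A = -2, det A = -4.
So p(s) = s^2 + 2s - 4.
The constant term is -4.

-4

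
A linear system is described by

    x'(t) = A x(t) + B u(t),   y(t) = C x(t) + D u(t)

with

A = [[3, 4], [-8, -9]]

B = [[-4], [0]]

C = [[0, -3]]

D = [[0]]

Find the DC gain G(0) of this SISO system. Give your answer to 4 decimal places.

-19.2000

G(0) = C(-A)^{-1}B + D = -C A^{-1} B + D.
det A = 5, so A^{-1} = (1/5)·adj(A) = [[-9/5, -4/5], [8/5, 3/5]]
A^{-1} B = [36/5, -32/5]^T
C A^{-1} B = 96/5
G(0) = D - C A^{-1} B = 0 - (96/5) = -96/5 ≈ -19.2000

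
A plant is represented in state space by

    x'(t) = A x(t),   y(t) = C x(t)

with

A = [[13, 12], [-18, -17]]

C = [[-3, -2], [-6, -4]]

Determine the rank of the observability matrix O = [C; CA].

1

CA = [[-3, -2], [-6, -4]]
Observability matrix O = [C; CA] = [[-3, -2], [-6, -4], [-3, -2], [-6, -4]]
Every row of O is a scalar multiple of row 1 = [-3, -2] (multipliers 1, 2, 1, 2), so the rows span a one-dimensional space.
O ≠ 0, hence rank(O) = 1.
rank(O) = 1 < n = 2, so the pair (A, C) is not completely observable.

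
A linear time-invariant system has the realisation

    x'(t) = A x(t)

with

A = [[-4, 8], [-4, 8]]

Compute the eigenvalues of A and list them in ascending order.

det(sI - A) = s^2 - (tr A)s + det A, with tr A = (-4) + 8 = 4 and det A = (-4)·8 - 8·(-4) = -32 - (-32) = 0.
So p(s) = det(sI - A) = s^2 - 4s.
Factor s^2 - 4s: two numbers with sum 4 and product 0 are 4 and 0, so s^2 - 4s = s(s - 4).
Hence p(s) = s (s - 4), with roots 0, 4.
At least one eigenvalue has non-negative real part, so the system is not asymptotically stable.

0, 4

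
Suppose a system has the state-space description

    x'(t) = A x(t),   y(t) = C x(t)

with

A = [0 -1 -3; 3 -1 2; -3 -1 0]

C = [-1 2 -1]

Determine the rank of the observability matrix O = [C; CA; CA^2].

CA = [[9, 0, 7]]
CA^2 = [[-21, -16, -27]]
Observability matrix O = [C; CA; CA^2] = [[-1, 2, -1], [9, 0, 7], [-21, -16, -27]]
det(O) = (-1)·(0·(-27) - 7·(-16)) - 2·(9·(-27) - 7·(-21)) + (-1)·(9·(-16) - 0·(-21)) = (-1)·112 - 2·(-96) + (-1)·(-144) = 224 ≠ 0, so rank(O) = 3.
rank(O) = 3 = n, so the pair (A, C) is completely observable.

3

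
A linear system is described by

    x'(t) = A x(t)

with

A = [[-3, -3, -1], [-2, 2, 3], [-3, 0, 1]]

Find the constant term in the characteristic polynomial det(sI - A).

Expand det(sI - A) for the 3×3 matrix.
p(s) = s^3 - 16s - 9.
(Check: constant term = det(-A) = (-1)^3 det A = -9; coefficient of s^2 = -tr A = 0.)
The constant term is -9.

-9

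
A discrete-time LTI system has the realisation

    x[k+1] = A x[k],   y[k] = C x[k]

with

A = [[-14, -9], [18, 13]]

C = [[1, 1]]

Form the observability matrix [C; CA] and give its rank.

CA = [[4, 4]]
Observability matrix O = [C; CA] = [[1, 1], [4, 4]]
Every row of O is a scalar multiple of row 1 = [1, 1] (multipliers 1, 4), so the rows span a one-dimensional space.
O ≠ 0, hence rank(O) = 1.
rank(O) = 1 < n = 2, so the pair (A, C) is not completely observable.

1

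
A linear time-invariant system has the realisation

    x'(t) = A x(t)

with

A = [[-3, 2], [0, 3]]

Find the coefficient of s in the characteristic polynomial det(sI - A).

0

For a 2×2 matrix, det(sI - A) = s^2 - (tr A)s + det A.
tr A = 0, det A = -9.
So p(s) = s^2 - 9.
The coefficient of s is 0.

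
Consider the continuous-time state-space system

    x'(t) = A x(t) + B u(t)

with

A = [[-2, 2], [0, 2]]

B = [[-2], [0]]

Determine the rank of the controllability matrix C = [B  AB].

AB = [[4], [0]]
Controllability matrix C = [B  AB] = [[-2, 4], [0, 0]]
Every column of C is a scalar multiple of column 1 = [-2, 0] (multipliers 1, -2), so the columns span a one-dimensional space.
C ≠ 0, hence rank(C) = 1.
rank(C) = 1 < n = 2, so the pair (A, B) is not completely controllable.

1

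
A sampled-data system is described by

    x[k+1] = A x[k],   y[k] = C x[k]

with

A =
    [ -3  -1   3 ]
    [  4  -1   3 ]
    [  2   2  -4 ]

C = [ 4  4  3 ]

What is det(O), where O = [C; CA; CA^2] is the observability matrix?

108

CA = [[10, -2, 12]]
CA^2 = [[-14, 16, -24]]
Observability matrix O = [C; CA; CA^2] = [[4, 4, 3], [10, -2, 12], [-14, 16, -24]]
Expanding along the first row, det(O) = 4·((-2)·(-24) - 12·16) - 4·(10·(-24) - 12·(-14)) + 3·(10·16 - (-2)·(-14)) = 4·(-144) - 4·(-72) + 3·132 = 108
Since det(O) ≠ 0, rank(O) = 3 and the system is completely observable.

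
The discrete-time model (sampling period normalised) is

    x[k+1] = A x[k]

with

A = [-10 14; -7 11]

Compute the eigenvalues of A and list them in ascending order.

-3, 4

det(zI - A) = z^2 - (tr A)z + det A, with tr A = (-10) + 11 = 1 and det A = (-10)·11 - 14·(-7) = -110 - (-98) = -12.
So p(z) = det(zI - A) = z^2 - z - 12.
Factor z^2 - z - 12: two numbers with sum 1 and product -12 are 4 and -3, so z^2 - z - 12 = (z - 4)(z + 3).
Hence p(z) = (z - 4) (z + 3), with roots -3, 4.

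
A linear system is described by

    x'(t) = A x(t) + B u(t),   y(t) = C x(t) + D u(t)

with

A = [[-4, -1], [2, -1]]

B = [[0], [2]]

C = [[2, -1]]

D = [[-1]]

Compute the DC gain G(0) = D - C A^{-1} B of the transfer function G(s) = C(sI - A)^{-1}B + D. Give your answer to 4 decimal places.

-3.0000

G(0) = C(-A)^{-1}B + D = -C A^{-1} B + D.
det A = 6, so A^{-1} = (1/6)·adj(A) = [[-1/6, 1/6], [-1/3, -2/3]]
A^{-1} B = [1/3, -4/3]^T
C A^{-1} B = 2
G(0) = D - C A^{-1} B = -1 - (2) = -3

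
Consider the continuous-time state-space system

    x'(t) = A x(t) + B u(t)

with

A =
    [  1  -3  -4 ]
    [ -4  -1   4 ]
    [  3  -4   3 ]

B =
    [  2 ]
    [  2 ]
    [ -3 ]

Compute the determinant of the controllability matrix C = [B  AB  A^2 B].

AB = [[8], [-22], [-11]]
A^2B = [[118], [-54], [79]]
Controllability matrix C = [B  AB  A^2B] = [[2, 8, 118], [2, -22, -54], [-3, -11, 79]]
Expanding along the first row, det(C) = 2·((-22)·79 - (-54)·(-11)) - 8·(2·79 - (-54)·(-3)) + 118·(2·(-11) - (-22)·(-3)) = 2·(-2332) - 8·(-4) + 118·(-88) = -15016
Since det(C) ≠ 0, rank(C) = 3 and the system is completely controllable.

-15016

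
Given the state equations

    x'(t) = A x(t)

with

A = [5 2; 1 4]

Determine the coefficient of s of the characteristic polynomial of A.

-9

For a 2×2 matrix, det(sI - A) = s^2 - (tr A)s + det A.
tr A = 9, det A = 18.
So p(s) = s^2 - 9s + 18.
The coefficient of s is -9.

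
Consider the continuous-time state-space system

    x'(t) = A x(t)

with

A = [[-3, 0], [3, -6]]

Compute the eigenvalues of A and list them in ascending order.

-6, -3

det(sI - A) = s^2 - (tr A)s + det A, with tr A = (-3) + (-6) = -9 and det A = (-3)·(-6) - 0·3 = 18 - 0 = 18.
So p(s) = det(sI - A) = s^2 + 9s + 18.
Factor s^2 + 9s + 18: two numbers with sum -9 and product 18 are -3 and -6, so s^2 + 9s + 18 = (s + 3)(s + 6).
Hence p(s) = (s + 3) (s + 6), with roots -6, -3.
All eigenvalues have negative real part, so the system is asymptotically stable.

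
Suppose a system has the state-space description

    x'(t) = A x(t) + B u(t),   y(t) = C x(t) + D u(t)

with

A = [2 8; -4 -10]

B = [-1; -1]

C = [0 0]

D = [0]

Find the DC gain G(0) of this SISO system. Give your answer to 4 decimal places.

G(0) = C(-A)^{-1}B + D = -C A^{-1} B + D.
det A = 12, so A^{-1} = (1/12)·adj(A) = [[-5/6, -2/3], [1/3, 1/6]]
A^{-1} B = [3/2, -1/2]^T
C A^{-1} B = 0
G(0) = D - C A^{-1} B = 0 - (0) = 0

0.0000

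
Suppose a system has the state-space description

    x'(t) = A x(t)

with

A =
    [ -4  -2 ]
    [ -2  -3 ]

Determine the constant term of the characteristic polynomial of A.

For a 2×2 matrix, det(sI - A) = s^2 - (tr A)s + det A.
tr A = -7, det A = 8.
So p(s) = s^2 + 7s + 8.
The constant term is 8.

8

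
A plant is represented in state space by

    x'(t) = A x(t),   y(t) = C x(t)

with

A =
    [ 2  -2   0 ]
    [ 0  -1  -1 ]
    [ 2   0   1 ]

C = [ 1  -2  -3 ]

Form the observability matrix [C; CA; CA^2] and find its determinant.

92

CA = [[-4, 0, -1]]
CA^2 = [[-10, 8, -1]]
Observability matrix O = [C; CA; CA^2] = [[1, -2, -3], [-4, 0, -1], [-10, 8, -1]]
Expanding along the first row, det(O) = 1·(0·(-1) - (-1)·8) - (-2)·((-4)·(-1) - (-1)·(-10)) + (-3)·((-4)·8 - 0·(-10)) = 1·8 - (-2)·(-6) + (-3)·(-32) = 92
Since det(O) ≠ 0, rank(O) = 3 and the system is completely observable.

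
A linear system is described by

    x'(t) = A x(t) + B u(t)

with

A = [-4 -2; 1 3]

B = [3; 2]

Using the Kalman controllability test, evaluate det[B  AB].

AB = [[-16], [9]]
Controllability matrix C = [B  AB] = [[3, -16], [2, 9]]
det(C) = 3·9 - (-16)·2 = 27 - (-32) = 59
Since det(C) ≠ 0, rank(C) = 2 and the system is completely controllable.

59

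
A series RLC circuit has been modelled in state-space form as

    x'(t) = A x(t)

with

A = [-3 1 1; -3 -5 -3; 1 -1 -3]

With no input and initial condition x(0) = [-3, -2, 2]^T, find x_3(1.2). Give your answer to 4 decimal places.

det(sI - A) = s^3 - (tr A)s^2 + (M11 + M22 + M33)s - det A, where Mii is the 2×2 principal minor of A obtained by deleting row i and column i.
tr A = (-3) + (-5) + (-3) = -11; M11 = (-5)·(-3) - (-3)·(-1) = 15 - 3 = 12; M22 = (-3)·(-3) - 1·1 = 9 - 1 = 8; M33 = (-3)·(-5) - 1·(-3) = 15 - (-3) = 18; sum of minors = 38.
det A = (-3)·((-5)·(-3) - (-3)·(-1)) - 1·((-3)·(-3) - (-3)·1) + 1·((-3)·(-1) - (-5)·1) = (-3)·12 - 1·12 + 1·8 = -40.
So p(s) = det(sI - A) = s^3 + 11s^2 + 38s + 40.
Rational-root test: any integer root divides 40. Testing small divisors, s = -2 works: p(-2) = -8 + 44 + (-76) + 40 = 0, so (s + 2) is a factor.
Dividing, p(s) = (s + 2)(s^2 + 9s + 20).
Factor s^2 + 9s + 20: two numbers with sum -9 and product 20 are -4 and -5, so s^2 + 9s + 20 = (s + 4)(s + 5).
Hence p(s) = (s + 2) (s + 4) (s + 5), with roots -5, -4, -2.
The eigenvalues -5, -4, -2 are distinct and real, so A is diagonalisable and x(t) = e^{At} x(0) = V diag(e^{λ_i t}) V^{-1} x(0), where the columns of V are the eigenvectors.
λ = -5: A - (-5)I = [[2, 1, 1], [-3, 0, -3], [1, -1, 2]]. v must be orthogonal to every row; (row 1) × (row 2) = [-3, 3, 3], so take v_1 = [1, -1, -1]^T.
λ = -4: A - (-4)I = [[1, 1, 1], [-3, -1, -3], [1, -1, 1]]. v must be orthogonal to every row; (row 1) × (row 2) = [-2, 0, 2], so take v_2 = [1, 0, -1]^T.
λ = -2: A - (-2)I = [[-1, 1, 1], [-3, -3, -3], [1, -1, -1]]. v must be orthogonal to every row; (row 1) × (row 2) = [0, -6, 6], so take v_3 = [0, -1, 1]^T.
V = [v_1 v_2 v_3] = [[1, 1, 0], [-1, 0, -1], [-1, -1, 1]] has det V = 1, so V^{-1} = adj(V)/det V = [[-1, -1, -1], [2, 1, 1], [1, 0, 1]].
Modal coordinates z(0) = V^{-1} x(0): (-1)·(-3) + (-1)·(-2) + (-1)·2 = 3; 2·(-3) + 1·(-2) + 1·2 = -6; 1·(-3) + 0·(-2) + 1·2 = -1; so z(0) = [3, -6, -1]^T.
x_3(t) = Σ_i (v_i)_3 · z_i(0) · e^{λ_i t} (row 3 of V times the modal terms).
x_3(1.2) = (-1)·3·e^{-5·1.2} + (-1)·(-6)·e^{-4·1.2} + 1·(-1)·e^{-2·1.2} = (-3)·0.002479 + 6·0.008230 + (-1)·0.090718 = -0.0488.

-0.0488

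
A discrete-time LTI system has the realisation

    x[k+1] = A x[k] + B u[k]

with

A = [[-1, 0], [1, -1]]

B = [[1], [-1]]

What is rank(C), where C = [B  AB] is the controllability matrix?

AB = [[-1], [2]]
Controllability matrix C = [B  AB] = [[1, -1], [-1, 2]]
det(C) = 1·2 - (-1)·(-1) = 2 - 1 = 1 ≠ 0, so rank(C) = 2.
rank(C) = 2 = n, so the pair (A, B) is completely controllable.

2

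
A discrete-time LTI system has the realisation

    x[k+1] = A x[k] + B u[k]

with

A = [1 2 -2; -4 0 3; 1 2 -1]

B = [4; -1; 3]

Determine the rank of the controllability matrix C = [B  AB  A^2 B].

AB = [[-4], [-7], [-1]]
A^2B = [[-16], [13], [-17]]
Controllability matrix C = [B  AB  A^2B] = [[4, -4, -16], [-1, -7, 13], [3, -1, -17]]
det(C) = 4·((-7)·(-17) - 13·(-1)) - (-4)·((-1)·(-17) - 13·3) + (-16)·((-1)·(-1) - (-7)·3) = 4·132 - (-4)·(-22) + (-16)·22 = 88 ≠ 0, so rank(C) = 3.
rank(C) = 3 = n, so the pair (A, B) is completely controllable.

3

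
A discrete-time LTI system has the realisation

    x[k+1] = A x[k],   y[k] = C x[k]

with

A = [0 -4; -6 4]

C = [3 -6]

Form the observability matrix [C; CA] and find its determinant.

CA = [[36, -36]]
Observability matrix O = [C; CA] = [[3, -6], [36, -36]]
det(O) = 3·(-36) - (-6)·36 = -108 - (-216) = 108
Since det(O) ≠ 0, rank(O) = 2 and the system is completely observable.

108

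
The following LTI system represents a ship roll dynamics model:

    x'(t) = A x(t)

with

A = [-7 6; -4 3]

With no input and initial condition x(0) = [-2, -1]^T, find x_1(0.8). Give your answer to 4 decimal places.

0.1772

det(sI - A) = s^2 - (tr A)s + det A, with tr A = (-7) + 3 = -4 and det A = (-7)·3 - 6·(-4) = -21 - (-24) = 3.
So p(s) = det(sI - A) = s^2 + 4s + 3.
Factor s^2 + 4s + 3: two numbers with sum -4 and product 3 are -1 and -3, so s^2 + 4s + 3 = (s + 1)(s + 3).
Hence p(s) = (s + 1) (s + 3), with roots -3, -1.
The eigenvalues -3, -1 are distinct and real, so A is diagonalisable and x(t) = e^{At} x(0) = V diag(e^{λ_i t}) V^{-1} x(0), where the columns of V are the eigenvectors.
λ = -3: A - (-3)I = [[-4, 6], [-4, 6]]. Row 1 gives (-4)·v1 + 6·v2 = 0, so take v_1 = [-3, -2]^T.
λ = -1: A - (-1)I = [[-6, 6], [-4, 4]]. Row 1 gives (-6)·v1 + 6·v2 = 0, so take v_2 = [-1, -1]^T.
V = [v_1 v_2] = [[-3, -1], [-2, -1]] has det V = 1, so V^{-1} = adj(V)/det V = [[-1, 1], [2, -3]].
Modal coordinates z(0) = V^{-1} x(0): (-1)·(-2) + 1·(-1) = 1; 2·(-2) + (-3)·(-1) = -1; so z(0) = [1, -1]^T.
x_1(t) = Σ_i (v_i)_1 · z_i(0) · e^{λ_i t} (row 1 of V times the modal terms).
x_1(0.8) = (-3)·1·e^{-3·0.8} + (-1)·(-1)·e^{-1·0.8} = (-3)·0.090718 + 1·0.449329 = 0.1772.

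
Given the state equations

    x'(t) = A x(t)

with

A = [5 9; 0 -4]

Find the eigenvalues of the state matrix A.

det(sI - A) = s^2 - (tr A)s + det A, with tr A = 5 + (-4) = 1 and det A = 5·(-4) - 9·0 = -20 - 0 = -20.
So p(s) = det(sI - A) = s^2 - s - 20.
Factor s^2 - s - 20: two numbers with sum 1 and product -20 are 5 and -4, so s^2 - s - 20 = (s - 5)(s + 4).
Hence p(s) = (s - 5) (s + 4), with roots -4, 5.
At least one eigenvalue has non-negative real part, so the system is not asymptotically stable.

-4, 5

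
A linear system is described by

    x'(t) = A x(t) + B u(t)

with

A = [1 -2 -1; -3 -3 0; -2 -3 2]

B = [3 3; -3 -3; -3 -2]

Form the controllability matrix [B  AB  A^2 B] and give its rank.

3

AB = [[12, 11], [0, 0], [-3, -1]]
A^2B = [[15, 12], [-36, -33], [-30, -24]]
Controllability matrix C = [B  AB  A^2B] = [[3, 3, 12, 11, 15, 12], [-3, -3, 0, 0, -36, -33], [-3, -2, -3, -1, -30, -24]]
Take the 3×3 submatrix of C formed by columns 1, 2, 3: [[3, 3, 12], [-3, -3, 0], [-3, -2, -3]]. Its determinant is 3·((-3)·(-3) - 0·(-2)) - 3·((-3)·(-3) - 0·(-3)) + 12·((-3)·(-2) - (-3)·(-3)) = 3·9 - 3·9 + 12·(-3) = -36 ≠ 0.
So rank(C) ≥ 3; since C has 3 rows, rank(C) = 3.
rank(C) = 3 = n, so the pair (A, B) is completely controllable.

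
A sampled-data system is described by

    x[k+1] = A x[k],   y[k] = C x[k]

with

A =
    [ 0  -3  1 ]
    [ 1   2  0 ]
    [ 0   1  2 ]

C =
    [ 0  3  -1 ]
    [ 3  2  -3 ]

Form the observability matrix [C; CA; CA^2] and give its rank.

CA = [[3, 5, -2], [2, -8, -3]]
CA^2 = [[5, -1, -1], [-8, -25, -4]]
Observability matrix O = [C; CA; CA^2] = [[0, 3, -1], [3, 2, -3], [3, 5, -2], [2, -8, -3], [5, -1, -1], [-8, -25, -4]]
Take the 3×3 submatrix of O formed by rows 1, 2, 3: [[0, 3, -1], [3, 2, -3], [3, 5, -2]]. Its determinant is 0·(2·(-2) - (-3)·5) - 3·(3·(-2) - (-3)·3) + (-1)·(3·5 - 2·3) = 0·11 - 3·3 + (-1)·9 = -18 ≠ 0.
So rank(O) ≥ 3; since O has 3 columns, rank(O) = 3.
rank(O) = 3 = n, so the pair (A, C) is completely observable.

3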